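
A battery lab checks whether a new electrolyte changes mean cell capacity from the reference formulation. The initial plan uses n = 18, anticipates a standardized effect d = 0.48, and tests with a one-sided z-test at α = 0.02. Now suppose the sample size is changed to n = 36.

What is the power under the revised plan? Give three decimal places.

Power ≈ 0.796

With n = 36: δ = d·√n = 0.48 × √36 = 2.8800. Critical value z_{0.02} = 2.054.
Revised power = Φ(δ − 2.054) = Φ(0.826) = 0.7957.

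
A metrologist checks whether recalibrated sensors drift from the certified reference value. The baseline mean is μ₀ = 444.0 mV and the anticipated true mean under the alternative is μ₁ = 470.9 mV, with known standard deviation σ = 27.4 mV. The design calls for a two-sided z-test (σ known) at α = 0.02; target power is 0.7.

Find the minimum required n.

n = 9

Standardized effect: d = |μ₁ − μ₀| / σ = |470.9 − 444.0| / 27.4 = 0.9818
Set Φ(δ − 2.326) = 0.7; then δ − 2.326 = Φ⁻¹(0.7) = 0.524, giving δ = 2.851.
(Ignoring the negligible lower-tail rejection probability gives the usual closed-form inversion.)
δ = d·√n ⇒ n = (δ/d)² = (2.851 / 0.9818)² = 8.43.
Rounding up, n = 9.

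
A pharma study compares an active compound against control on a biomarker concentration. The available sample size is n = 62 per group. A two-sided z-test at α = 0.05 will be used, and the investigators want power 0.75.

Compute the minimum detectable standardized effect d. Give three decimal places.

Need Φ(δ − 1.960) = 0.75, so δ = 1.960 + 0.674 = 2.634.
(Lower-tail contribution to power is negligible for δ > 0.)
δ = d·√(n/2) ⇒ d = δ/√(n/2) = 2.634/√(62/2) = 0.4732.

d ≈ 0.473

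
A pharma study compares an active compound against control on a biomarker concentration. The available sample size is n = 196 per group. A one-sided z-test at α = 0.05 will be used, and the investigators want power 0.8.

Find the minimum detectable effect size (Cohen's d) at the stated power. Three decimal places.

Need Φ(δ − 1.645) = 0.8, so δ = 1.645 + 0.842 = 2.486.
δ = d·√(n/2) ⇒ d = δ/√(n/2) = 2.486/√(196/2) = 0.2512.

d ≈ 0.251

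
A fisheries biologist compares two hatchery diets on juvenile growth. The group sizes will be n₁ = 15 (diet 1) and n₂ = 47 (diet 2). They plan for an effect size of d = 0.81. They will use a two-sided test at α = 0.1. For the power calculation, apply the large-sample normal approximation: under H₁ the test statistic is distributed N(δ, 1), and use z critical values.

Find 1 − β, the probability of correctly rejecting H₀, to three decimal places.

Noncentrality parameter: δ = d / √(1/n₁ + 1/n₂) = 0.81 / √(1/15 + 1/47) = 2.7314
Two-sided α = 0.1 → critical value z_{0.05} = 1.645.
Power = Φ(δ − 1.645) + Φ(−δ − 1.645) = Φ(1.087) + Φ(-4.376) = 0.8614 + 0.0000 = 0.8614.

Power ≈ 0.861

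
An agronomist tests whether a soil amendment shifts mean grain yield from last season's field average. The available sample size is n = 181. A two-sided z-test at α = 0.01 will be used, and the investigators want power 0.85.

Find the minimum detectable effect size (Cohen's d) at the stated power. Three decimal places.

Required noncentrality: δ = z_{0.005} + z_{0.15} = 2.576 + 1.036 = 3.612.
(Lower-tail contribution to power is negligible for δ > 0.)
δ = d·√n ⇒ d = δ/√n = 3.612/√181 = 0.2685.

d ≈ 0.268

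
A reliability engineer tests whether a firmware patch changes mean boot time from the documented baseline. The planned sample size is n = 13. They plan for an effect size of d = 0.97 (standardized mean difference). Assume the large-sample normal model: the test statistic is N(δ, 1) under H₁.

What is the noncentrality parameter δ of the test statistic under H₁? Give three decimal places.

δ = d·√n = 0.97 × √13 = 3.4974

δ ≈ 3.497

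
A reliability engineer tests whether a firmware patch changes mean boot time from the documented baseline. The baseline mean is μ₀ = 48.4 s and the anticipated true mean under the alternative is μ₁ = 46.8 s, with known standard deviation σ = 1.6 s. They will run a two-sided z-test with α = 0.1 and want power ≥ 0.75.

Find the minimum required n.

Standardized effect: d = |μ₁ − μ₀| / σ = |46.8 − 48.4| / 1.6 = 1.0000
For power 0.75 need Φ(δ − z_{0.05}) = 0.75, so δ = z_{0.05} + z_{0.25} = 1.645 + 0.674 = 2.319.
(For δ > 0 the lower-tail rejection region contributes negligibly to power, so the one-term inversion is standard.)
δ = d·√n ⇒ n = (δ/d)² = (2.319 / 1.0000)² = 5.38.
Rounding up, n = 6.

n = 6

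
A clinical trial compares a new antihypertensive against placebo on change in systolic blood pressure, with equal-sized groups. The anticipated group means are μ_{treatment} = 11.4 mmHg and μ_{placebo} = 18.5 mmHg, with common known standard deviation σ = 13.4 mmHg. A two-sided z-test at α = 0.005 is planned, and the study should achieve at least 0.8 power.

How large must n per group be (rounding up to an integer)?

Standardized effect: d = |μ_{treatment} − μ_{placebo}| / σ = |11.4 − 18.5| / 13.4 = 0.5299
For power 0.8 need Φ(δ − z_{0.0025}) = 0.8, so δ = z_{0.0025} + z_{0.20} = 2.807 + 0.842 = 3.649.
(For δ > 0 the lower-tail rejection region contributes negligibly to power, so the one-term inversion is standard.)
δ = d·√(n/2) ⇒ n = 2(δ/d)² = 2 × (3.649 / 0.5299)² = 94.84.
Rounding up, n = 95 per group.

n = 95 per group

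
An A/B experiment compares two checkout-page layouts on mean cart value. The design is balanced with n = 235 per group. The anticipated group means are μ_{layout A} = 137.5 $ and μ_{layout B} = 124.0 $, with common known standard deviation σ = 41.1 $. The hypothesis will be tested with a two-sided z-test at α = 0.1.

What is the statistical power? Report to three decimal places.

Power ≈ 0.972

Standardized effect: d = |μ_{layout A} − μ_{layout B}| / σ = |137.5 − 124.0| / 41.1 = 0.3285
Noncentrality parameter: δ = d·√(n/2) = 0.3285 × √(235/2) = 3.5605
Critical value for a two-sided test at α = 0.1: z_{α/2} = 1.645.
Power = Φ(δ − 1.645) + Φ(−δ − 1.645) = Φ(1.916) + Φ(-5.205) = 0.9723 + 0.0000 = 0.9723.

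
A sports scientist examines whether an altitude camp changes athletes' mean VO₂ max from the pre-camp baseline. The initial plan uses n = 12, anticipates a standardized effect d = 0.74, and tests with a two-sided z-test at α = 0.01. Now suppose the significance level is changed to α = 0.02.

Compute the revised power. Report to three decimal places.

δ = d·√n = 0.74 × √12 = 2.5634 (unchanged). New critical value: z_{0.01} = 2.326.
Revised power = Φ(δ − 2.326) + Φ(−δ − 2.326) = Φ(0.237) + Φ(-4.890) = 0.5937 + 0.0000 = 0.5937.

Power ≈ 0.594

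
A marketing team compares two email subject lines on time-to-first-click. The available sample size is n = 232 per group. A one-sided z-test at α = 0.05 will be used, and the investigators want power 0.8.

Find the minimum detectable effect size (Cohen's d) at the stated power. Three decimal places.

d ≈ 0.231

Required noncentrality: δ = z_{0.05} + z_{0.20} = 1.645 + 0.842 = 2.486.
δ = d·√(n/2) ⇒ d = δ/√(n/2) = 2.486/√(232/2) = 0.2309.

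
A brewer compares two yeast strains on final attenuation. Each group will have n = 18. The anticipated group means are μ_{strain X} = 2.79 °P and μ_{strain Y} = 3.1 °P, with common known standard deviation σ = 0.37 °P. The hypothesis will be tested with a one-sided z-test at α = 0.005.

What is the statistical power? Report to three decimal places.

Standardized effect: d = |μ_{strain X} − μ_{strain Y}| / σ = |2.79 − 3.1| / 0.37 = 0.8378
Noncentrality parameter: δ = d·√(n/2) = 0.8378 × √(18/2) = 2.5135
One-sided α = 0.005 → critical value z_{0.005} = 2.576.
Power = Φ(δ − 2.576) = Φ(-0.062) = 0.4752.

Power ≈ 0.475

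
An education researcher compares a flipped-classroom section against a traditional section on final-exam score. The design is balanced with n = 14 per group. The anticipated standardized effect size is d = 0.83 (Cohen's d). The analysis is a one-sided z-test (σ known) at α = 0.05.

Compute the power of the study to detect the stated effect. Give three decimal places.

Power ≈ 0.709

Noncentrality parameter: δ = d·√(n/2) = 0.83 × √(14/2) = 2.1960
One-sided α = 0.05 → critical value z_{0.05} = 1.645.
Power = Φ(δ − 1.645) = Φ(0.551) = 0.7092.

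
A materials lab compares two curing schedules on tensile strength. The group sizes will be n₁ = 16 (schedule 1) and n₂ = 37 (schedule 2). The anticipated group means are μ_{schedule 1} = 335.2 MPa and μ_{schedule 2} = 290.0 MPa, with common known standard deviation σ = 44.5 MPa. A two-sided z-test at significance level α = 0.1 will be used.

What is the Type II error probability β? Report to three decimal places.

β ≈ 0.040

Standardized effect: d = |μ_{schedule 1} − μ_{schedule 2}| / σ = |335.2 − 290.0| / 44.5 = 1.0157
Noncentrality parameter: λ = d / √(1/n₁ + 1/n₂) = 1.0157 / √(1/16 + 1/37) = 3.3947
Two-sided α = 0.1 → critical value z_{0.05} = 1.645.
Power = Φ(λ − 1.645) + Φ(−λ − 1.645) = Φ(1.750) + Φ(-5.040) = 0.9599 + 0.0000 = 0.9599.
Type II error: β = 1 − power = 1 − 0.9599 = 0.0401.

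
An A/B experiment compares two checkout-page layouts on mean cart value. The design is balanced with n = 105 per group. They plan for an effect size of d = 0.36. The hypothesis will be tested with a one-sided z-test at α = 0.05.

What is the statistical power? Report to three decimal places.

Power ≈ 0.832

Noncentrality parameter: λ = d·√(n/2) = 0.36 × √(105/2) = 2.6084
Critical value for a one-sided test at α = 0.05: z_α = 1.645.
Power = P(Z > 1.645 − λ) = Φ(0.964) = 0.8324.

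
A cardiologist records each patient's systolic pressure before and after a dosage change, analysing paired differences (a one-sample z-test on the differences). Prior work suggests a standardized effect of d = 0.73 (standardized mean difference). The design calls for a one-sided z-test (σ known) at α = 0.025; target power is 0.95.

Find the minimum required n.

n = 25

Set Φ(δ − 1.960) = 0.95; then δ − 1.960 = Φ⁻¹(0.95) = 1.645, giving δ = 3.605.
δ = d·√n ⇒ n = (δ/d)² = (3.605 / 0.73)² = 24.38.
Rounding up, n = 25.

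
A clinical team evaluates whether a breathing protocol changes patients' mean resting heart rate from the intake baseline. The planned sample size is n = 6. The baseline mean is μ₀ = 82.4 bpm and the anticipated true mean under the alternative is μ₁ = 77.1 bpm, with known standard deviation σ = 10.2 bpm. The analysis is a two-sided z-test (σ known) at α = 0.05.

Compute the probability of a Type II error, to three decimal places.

β ≈ 0.753

Standardized effect: d = |μ₁ − μ₀| / σ = |77.1 − 82.4| / 10.2 = 0.5196
Noncentrality parameter: δ = d·√n = 0.5196 × √6 = 1.2728
Two-sided α = 0.05 → critical value z_{0.025} = 1.960.
Power = Φ(δ − 1.960) + Φ(−δ − 1.960) = Φ(-0.687) + Φ(-3.233) = 0.2460 + 0.0006 = 0.2466.
Type II error: β = 1 − power = 1 − 0.2466 = 0.7534.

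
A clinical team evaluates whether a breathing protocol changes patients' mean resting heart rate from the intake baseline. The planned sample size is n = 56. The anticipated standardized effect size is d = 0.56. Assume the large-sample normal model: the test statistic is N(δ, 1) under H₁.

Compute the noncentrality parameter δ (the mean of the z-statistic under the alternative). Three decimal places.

δ = d·√n = 0.56 × √56 = 4.1907

δ ≈ 4.191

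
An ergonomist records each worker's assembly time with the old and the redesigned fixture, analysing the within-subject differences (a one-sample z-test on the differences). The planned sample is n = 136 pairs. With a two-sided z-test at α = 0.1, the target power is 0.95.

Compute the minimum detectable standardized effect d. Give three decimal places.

Need Φ(δ − 1.645) = 0.95, so δ = 1.645 + 1.645 = 3.290.
(The second rejection-region term Φ(−δ − z_{α/2}) is negligible and dropped.)
δ = d·√n ⇒ d = δ/√n = 3.290/√136 = 0.2821.

d ≈ 0.282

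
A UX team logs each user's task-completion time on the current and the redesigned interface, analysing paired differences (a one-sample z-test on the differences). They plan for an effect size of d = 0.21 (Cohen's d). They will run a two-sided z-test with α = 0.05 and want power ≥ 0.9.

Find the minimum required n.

n = 239

For power 0.9 need Φ(δ − z_{0.025}) = 0.9, so δ = z_{0.025} + z_{0.10} = 1.960 + 1.282 = 3.242.
(The Φ(−δ − z_{α/2}) term is vanishingly small for δ > 0 and is dropped in the standard sample-size formula.)
δ = d·√n ⇒ n = (δ/d)² = (3.242 / 0.21)² = 238.26.
Rounding up, n = 239.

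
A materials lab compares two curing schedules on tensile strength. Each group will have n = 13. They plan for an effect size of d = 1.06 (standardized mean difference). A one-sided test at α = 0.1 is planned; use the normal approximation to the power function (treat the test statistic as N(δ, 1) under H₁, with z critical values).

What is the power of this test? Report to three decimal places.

Noncentrality parameter: δ = d·√(n/2) = 1.06 × √(13/2) = 2.7025
Critical value for a one-sided test at α = 0.1: z_α = 1.282.
Power = P(Z > 1.282 − δ) = Φ(1.421) = 0.9223.

Power ≈ 0.922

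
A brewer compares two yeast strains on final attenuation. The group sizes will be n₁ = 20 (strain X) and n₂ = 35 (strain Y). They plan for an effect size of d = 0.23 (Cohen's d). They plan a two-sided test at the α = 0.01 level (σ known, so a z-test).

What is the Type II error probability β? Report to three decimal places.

β ≈ 0.960

Noncentrality parameter: δ = d / √(1/n₁ + 1/n₂) = 0.23 / √(1/20 + 1/35) = 0.8205
Critical value for a two-sided test at α = 0.01: z_{α/2} = 2.576.
Power = Φ(δ − 2.576) + Φ(−δ − 2.576) = Φ(-1.755) + Φ(-3.396) = 0.0396 + 0.0003 = 0.0399.
Type II error: β = 1 − power = 1 − 0.0399 = 0.9601.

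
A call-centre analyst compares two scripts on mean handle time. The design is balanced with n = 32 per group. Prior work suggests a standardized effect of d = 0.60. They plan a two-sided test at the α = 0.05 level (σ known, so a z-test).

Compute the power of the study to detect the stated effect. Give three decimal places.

Noncentrality parameter: δ = d·√(n/2) = 0.60 × √(32/2) = 2.4000
Critical value for a two-sided test at α = 0.05: z_{α/2} = 1.960.
Power = Φ(δ − 1.960) + Φ(−δ − 1.960) = Φ(0.440) + Φ(-4.360) = 0.6700 + 0.0000 = 0.6701.

Power ≈ 0.670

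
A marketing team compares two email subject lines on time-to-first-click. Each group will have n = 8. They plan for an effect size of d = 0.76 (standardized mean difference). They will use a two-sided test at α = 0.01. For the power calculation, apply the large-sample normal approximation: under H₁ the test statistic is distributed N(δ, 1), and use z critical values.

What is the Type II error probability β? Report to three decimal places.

Noncentrality parameter: δ = d·√(n/2) = 0.76 × √(8/2) = 1.5200
Critical value for a two-sided test at α = 0.01: z_{α/2} = 2.576.
Power = Φ(δ − 2.576) + Φ(−δ − 2.576) = Φ(-1.056) + Φ(-4.096) = 0.1455 + 0.0000 = 0.1455.
Type II error: β = 1 − power = 1 − 0.1455 = 0.8545.

β ≈ 0.854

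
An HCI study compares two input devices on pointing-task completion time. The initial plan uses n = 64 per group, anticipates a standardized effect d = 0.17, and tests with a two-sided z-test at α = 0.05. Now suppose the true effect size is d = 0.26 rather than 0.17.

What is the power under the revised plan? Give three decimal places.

Power ≈ 0.313

With d = 0.26: δ = d·√(n/2) = 0.26 × √(64/2) = 1.4708. Critical value z_{0.025} = 1.960.
Revised power = Φ(δ − 1.960) + Φ(−δ − 1.960) = Φ(-0.489) + Φ(-3.431) = 0.3124 + 0.0003 = 0.3127.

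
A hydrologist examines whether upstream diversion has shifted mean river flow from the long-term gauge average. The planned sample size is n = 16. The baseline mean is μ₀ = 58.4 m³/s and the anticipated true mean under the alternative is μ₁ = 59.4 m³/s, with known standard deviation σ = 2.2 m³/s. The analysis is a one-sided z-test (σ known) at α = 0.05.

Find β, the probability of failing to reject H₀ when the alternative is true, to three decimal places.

Standardized effect: d = |μ₁ − μ₀| / σ = |59.4 − 58.4| / 2.2 = 0.4545
Noncentrality parameter: δ = d·√n = 0.4545 × √16 = 1.8182
Critical value for a one-sided test at α = 0.05: z_α = 1.645.
Power = Φ(δ − 1.645) = Φ(0.173) = 0.5688.
Type II error: β = 1 − power = 1 − 0.5688 = 0.4312.

β ≈ 0.431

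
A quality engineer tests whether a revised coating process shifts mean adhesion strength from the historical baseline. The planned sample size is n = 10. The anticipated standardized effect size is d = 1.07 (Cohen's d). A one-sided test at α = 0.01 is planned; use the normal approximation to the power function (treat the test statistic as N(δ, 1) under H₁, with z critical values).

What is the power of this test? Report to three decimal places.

Noncentrality parameter: δ = d·√n = 1.07 × √10 = 3.3836
Critical value for a one-sided test at α = 0.01: z_α = 2.326.
Power = Φ(δ − 2.326) = Φ(1.057) = 0.8548.

Power ≈ 0.855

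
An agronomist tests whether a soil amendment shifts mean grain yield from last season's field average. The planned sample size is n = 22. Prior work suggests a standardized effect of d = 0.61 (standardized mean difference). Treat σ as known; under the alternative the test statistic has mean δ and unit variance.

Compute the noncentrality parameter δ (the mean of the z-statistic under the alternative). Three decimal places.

δ ≈ 2.861

δ = d·√n = 0.61 × √22 = 2.8612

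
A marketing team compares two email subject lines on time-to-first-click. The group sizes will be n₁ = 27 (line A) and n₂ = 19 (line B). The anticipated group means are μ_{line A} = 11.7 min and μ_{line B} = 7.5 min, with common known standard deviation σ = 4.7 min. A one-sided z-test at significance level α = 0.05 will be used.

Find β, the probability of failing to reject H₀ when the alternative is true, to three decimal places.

β ≈ 0.090

Standardized effect: d = |μ_{line A} − μ_{line B}| / σ = |11.7 − 7.5| / 4.7 = 0.8936
Noncentrality parameter: δ = d / √(1/n₁ + 1/n₂) = 0.8936 / √(1/27 + 1/19) = 2.9842
Critical value for a one-sided test at α = 0.05: z_α = 1.645.
Power = P(Z > 1.645 − δ) = Φ(1.339) = 0.9098.
Type II error: β = 1 − power = 1 − 0.9098 = 0.0902.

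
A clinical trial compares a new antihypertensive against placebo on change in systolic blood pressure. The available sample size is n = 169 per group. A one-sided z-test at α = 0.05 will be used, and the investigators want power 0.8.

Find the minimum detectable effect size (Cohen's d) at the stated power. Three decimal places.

d ≈ 0.270

Required noncentrality: δ = z_{0.05} + z_{0.20} = 1.645 + 0.842 = 2.486.
δ = d·√(n/2) ⇒ d = δ/√(n/2) = 2.486/√(169/2) = 0.2705.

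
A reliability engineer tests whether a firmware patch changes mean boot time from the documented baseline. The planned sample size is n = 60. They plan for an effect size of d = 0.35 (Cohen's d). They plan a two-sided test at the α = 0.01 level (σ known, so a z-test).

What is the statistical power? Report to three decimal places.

Noncentrality parameter: λ = d·√n = 0.35 × √60 = 2.7111
Critical value for a two-sided test at α = 0.01: z_{α/2} = 2.576.
Power = Φ(λ − 2.576) + Φ(−λ − 2.576) = Φ(0.135) + Φ(-5.287) = 0.5538 + 0.0000 = 0.5538.

Power ≈ 0.554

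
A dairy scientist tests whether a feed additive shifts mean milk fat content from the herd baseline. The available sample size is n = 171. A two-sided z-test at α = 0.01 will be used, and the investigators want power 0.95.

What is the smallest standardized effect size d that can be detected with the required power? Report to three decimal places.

Need Φ(δ − 2.576) = 0.95, so δ = 2.576 + 1.645 = 4.221.
(The second rejection-region term Φ(−δ − z_{α/2}) is negligible and dropped.)
δ = d·√n ⇒ d = δ/√n = 4.221/√171 = 0.3228.

d ≈ 0.323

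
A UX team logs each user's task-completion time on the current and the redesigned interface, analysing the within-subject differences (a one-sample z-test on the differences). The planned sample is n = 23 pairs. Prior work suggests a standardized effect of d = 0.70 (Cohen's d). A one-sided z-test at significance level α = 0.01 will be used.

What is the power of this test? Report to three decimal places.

Power ≈ 0.849

Noncentrality parameter: δ = d·√n = 0.70 × √23 = 3.3571
Critical value for a one-sided test at α = 0.01: z_α = 2.326.
Power = Φ(δ − 2.326) = Φ(1.031) = 0.8487.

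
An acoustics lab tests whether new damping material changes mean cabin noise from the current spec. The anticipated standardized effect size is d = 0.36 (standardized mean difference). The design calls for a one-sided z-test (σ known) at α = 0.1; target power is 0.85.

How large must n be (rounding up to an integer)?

For power 0.85 need Φ(δ − z_{0.1}) = 0.85, so δ = z_{0.1} + z_{0.15} = 1.282 + 1.036 = 2.318.
δ = d·√n ⇒ n = (δ/d)² = (2.318 / 0.36)² = 41.46.
Rounding up, n = 42.

n = 42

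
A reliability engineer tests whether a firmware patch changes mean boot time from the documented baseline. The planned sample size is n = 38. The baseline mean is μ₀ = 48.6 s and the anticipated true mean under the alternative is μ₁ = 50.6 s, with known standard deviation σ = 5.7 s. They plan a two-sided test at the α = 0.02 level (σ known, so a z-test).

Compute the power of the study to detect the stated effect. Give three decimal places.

Power ≈ 0.435

Standardized effect: d = |μ₁ − μ₀| / σ = |50.6 − 48.6| / 5.7 = 0.3509
Noncentrality parameter: δ = d·√n = 0.3509 × √38 = 2.1630
Critical value for a two-sided test at α = 0.02: z_{α/2} = 2.326.
Power = Φ(δ − 2.326) + Φ(−δ − 2.326) = Φ(-0.163) + Φ(-4.489) = 0.4351 + 0.0000 = 0.4351.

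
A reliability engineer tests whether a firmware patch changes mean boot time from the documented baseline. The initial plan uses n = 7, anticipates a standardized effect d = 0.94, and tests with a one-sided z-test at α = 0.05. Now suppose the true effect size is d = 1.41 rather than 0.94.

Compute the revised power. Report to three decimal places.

With d = 1.41: δ = d·√n = 1.41 × √7 = 3.7305. Critical value z_{0.05} = 1.645.
Revised power = Φ(δ − 1.645) = Φ(2.086) = 0.9815.

Power ≈ 0.981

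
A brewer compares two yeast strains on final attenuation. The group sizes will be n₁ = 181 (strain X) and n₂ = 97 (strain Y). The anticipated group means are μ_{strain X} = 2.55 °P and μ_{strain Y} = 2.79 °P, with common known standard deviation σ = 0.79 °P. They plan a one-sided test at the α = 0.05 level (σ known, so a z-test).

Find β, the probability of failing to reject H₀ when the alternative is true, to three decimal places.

β ≈ 0.221

Standardized effect: d = |μ_{strain X} − μ_{strain Y}| / σ = |2.55 − 2.79| / 0.79 = 0.3038
Noncentrality parameter: δ = d / √(1/n₁ + 1/n₂) = 0.3038 / √(1/181 + 1/97) = 2.4143
Critical value for a one-sided test at α = 0.05: z_α = 1.645.
Power = Φ(δ − 1.645) = Φ(0.769) = 0.7792.
Type II error: β = 1 − power = 1 − 0.7792 = 0.2208.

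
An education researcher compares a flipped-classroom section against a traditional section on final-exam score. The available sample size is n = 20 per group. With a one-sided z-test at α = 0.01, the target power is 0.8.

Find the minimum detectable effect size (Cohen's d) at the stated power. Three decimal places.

Need Φ(δ − 2.326) = 0.8, so δ = 2.326 + 0.842 = 3.168.
δ = d·√(n/2) ⇒ d = δ/√(n/2) = 3.168/√(20/2) = 1.0018.

d ≈ 1.002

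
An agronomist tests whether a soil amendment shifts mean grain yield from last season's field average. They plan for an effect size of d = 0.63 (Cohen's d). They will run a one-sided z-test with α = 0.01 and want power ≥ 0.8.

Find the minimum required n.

For power 0.8 need Φ(δ − z_{0.01}) = 0.8, so δ = z_{0.01} + z_{0.20} = 2.326 + 0.842 = 3.168.
δ = d·√n ⇒ n = (δ/d)² = (3.168 / 0.63)² = 25.29.
Round up to the next whole unit.

n = 26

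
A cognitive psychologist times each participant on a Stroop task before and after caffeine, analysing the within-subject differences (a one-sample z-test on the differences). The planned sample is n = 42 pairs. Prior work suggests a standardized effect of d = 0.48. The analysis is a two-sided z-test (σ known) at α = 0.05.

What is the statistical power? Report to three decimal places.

Noncentrality parameter: λ = d·√n = 0.48 × √42 = 3.1108
Two-sided α = 0.05 → critical value z_{0.025} = 1.960.
Power = Φ(λ − 1.960) + Φ(−λ − 1.960) = Φ(1.151) + Φ(-5.071) = 0.8751 + 0.0000 = 0.8751.

Power ≈ 0.875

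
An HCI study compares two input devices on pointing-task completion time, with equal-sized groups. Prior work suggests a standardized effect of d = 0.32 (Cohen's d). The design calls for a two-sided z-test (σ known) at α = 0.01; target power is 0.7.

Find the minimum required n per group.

For power 0.7 need Φ(δ − z_{0.005}) = 0.7, so δ = z_{0.005} + z_{0.30} = 2.576 + 0.524 = 3.100.
(Ignoring the negligible lower-tail rejection probability gives the usual closed-form inversion.)
δ = d·√(n/2) ⇒ n = 2(δ/d)² = 2 × (3.100 / 0.32)² = 187.72.
Round up to the next whole unit.

n = 188 per group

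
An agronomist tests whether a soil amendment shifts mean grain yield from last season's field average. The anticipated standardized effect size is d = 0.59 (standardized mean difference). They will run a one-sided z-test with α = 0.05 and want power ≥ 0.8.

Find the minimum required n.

n = 18

For power 0.8 need Φ(δ − z_{0.05}) = 0.8, so δ = z_{0.05} + z_{0.20} = 1.645 + 0.842 = 2.486.
δ = d·√n ⇒ n = (δ/d)² = (2.486 / 0.59)² = 17.76.
Rounding up, n = 18.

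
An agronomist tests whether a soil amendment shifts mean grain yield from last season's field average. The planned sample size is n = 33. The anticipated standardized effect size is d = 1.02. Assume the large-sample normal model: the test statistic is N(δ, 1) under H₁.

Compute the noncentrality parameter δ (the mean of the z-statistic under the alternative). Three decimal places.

The noncentrality parameter scales effect size by the design's sample-size factor: δ = d·√n = 1.02 × √33 = 5.8595

δ ≈ 5.859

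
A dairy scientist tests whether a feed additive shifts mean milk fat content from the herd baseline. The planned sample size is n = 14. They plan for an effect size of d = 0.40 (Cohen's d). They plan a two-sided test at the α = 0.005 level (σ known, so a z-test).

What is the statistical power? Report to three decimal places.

Power ≈ 0.095

Noncentrality parameter: δ = d·√n = 0.40 × √14 = 1.4967
Two-sided α = 0.005 → critical value z_{0.0025} = 2.807.
Power = Φ(δ − 2.807) + Φ(−δ − 2.807) = Φ(-1.310) + Φ(-4.304) = 0.0950 + 0.0000 = 0.0950.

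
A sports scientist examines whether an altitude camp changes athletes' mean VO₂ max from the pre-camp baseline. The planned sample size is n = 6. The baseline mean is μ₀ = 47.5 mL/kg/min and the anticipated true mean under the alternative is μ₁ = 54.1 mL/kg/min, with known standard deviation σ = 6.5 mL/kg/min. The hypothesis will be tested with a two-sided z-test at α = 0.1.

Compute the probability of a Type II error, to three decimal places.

β ≈ 0.200

Standardized effect: d = |μ₁ − μ₀| / σ = |54.1 − 47.5| / 6.5 = 1.0154
Noncentrality parameter: δ = d·√n = 1.0154 × √6 = 2.4872
Critical value for a two-sided test at α = 0.1: z_{α/2} = 1.645.
Power = Φ(δ − 1.645) + Φ(−δ − 1.645) = Φ(0.842) + Φ(-4.132) = 0.8002 + 0.0000 = 0.8002.
Type II error: β = 1 − power = 1 − 0.8002 = 0.1998.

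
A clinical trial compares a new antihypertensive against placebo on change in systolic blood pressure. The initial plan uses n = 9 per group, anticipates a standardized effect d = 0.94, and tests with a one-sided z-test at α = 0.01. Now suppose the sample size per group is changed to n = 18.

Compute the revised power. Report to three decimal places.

Power ≈ 0.689

With n = 18 per group: δ = d·√(n/2) = 0.94 × √(18/2) = 2.8200. Critical value z_{0.01} = 2.326.
Revised power = P(Z > 2.326 − δ) = Φ(0.494) = 0.6892.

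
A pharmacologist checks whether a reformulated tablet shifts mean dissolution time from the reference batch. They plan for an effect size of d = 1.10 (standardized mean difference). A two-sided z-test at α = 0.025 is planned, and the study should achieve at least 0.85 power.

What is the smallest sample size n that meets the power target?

n = 9

For power 0.85 need Φ(δ − z_{0.0125}) = 0.85, so δ = z_{0.0125} + z_{0.15} = 2.241 + 1.036 = 3.278.
(The Φ(−δ − z_{α/2}) term is vanishingly small for δ > 0 and is dropped in the standard sample-size formula.)
δ = d·√n ⇒ n = (δ/d)² = (3.278 / 1.10)² = 8.88.
Round up to the next whole unit.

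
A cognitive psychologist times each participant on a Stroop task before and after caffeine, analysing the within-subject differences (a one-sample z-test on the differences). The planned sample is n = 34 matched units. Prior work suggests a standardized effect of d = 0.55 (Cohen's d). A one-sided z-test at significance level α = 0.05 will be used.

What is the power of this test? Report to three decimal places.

Noncentrality parameter: λ = d·√n = 0.55 × √34 = 3.2070
One-sided α = 0.05 → critical value z_{0.05} = 1.645.
Power = P(Z > 1.645 − λ) = Φ(1.562) = 0.9409.

Power ≈ 0.941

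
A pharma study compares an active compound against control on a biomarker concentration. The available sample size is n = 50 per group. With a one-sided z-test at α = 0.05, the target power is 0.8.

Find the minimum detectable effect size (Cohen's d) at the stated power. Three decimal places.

d ≈ 0.497

Need Φ(δ − 1.645) = 0.8, so δ = 1.645 + 0.842 = 2.486.
δ = d·√(n/2) ⇒ d = δ/√(n/2) = 2.486/√(50/2) = 0.4973.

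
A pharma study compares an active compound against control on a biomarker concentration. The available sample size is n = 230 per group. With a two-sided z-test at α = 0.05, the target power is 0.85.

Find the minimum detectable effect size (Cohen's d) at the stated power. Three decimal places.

d ≈ 0.279

Need Φ(δ − 1.960) = 0.85, so δ = 1.960 + 1.036 = 2.996.
(Lower-tail contribution to power is negligible for δ > 0.)
δ = d·√(n/2) ⇒ d = δ/√(n/2) = 2.996/√(230/2) = 0.2794.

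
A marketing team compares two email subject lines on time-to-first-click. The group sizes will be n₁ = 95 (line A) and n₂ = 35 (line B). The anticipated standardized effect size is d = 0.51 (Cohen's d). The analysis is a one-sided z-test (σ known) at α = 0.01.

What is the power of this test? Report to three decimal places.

Noncentrality parameter: δ = d / √(1/n₁ + 1/n₂) = 0.51 / √(1/95 + 1/35) = 2.5793
One-sided α = 0.01 → critical value z_{0.01} = 2.326.
Power = P(Z > 2.326 − δ) = Φ(0.253) = 0.5998.

Power ≈ 0.600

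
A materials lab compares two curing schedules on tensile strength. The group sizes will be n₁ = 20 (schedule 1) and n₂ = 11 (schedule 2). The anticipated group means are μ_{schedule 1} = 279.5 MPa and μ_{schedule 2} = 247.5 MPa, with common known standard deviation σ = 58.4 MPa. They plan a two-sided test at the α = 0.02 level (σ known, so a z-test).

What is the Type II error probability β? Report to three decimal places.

β ≈ 0.807

Standardized effect: d = |μ_{schedule 1} − μ_{schedule 2}| / σ = |279.5 − 247.5| / 58.4 = 0.5479
Noncentrality parameter: λ = d / √(1/n₁ + 1/n₂) = 0.5479 / √(1/20 + 1/11) = 1.4597
Critical value for a two-sided test at α = 0.02: z_{α/2} = 2.326.
Power = Φ(λ − 2.326) + Φ(−λ − 2.326) = Φ(-0.867) + Φ(-3.786) = 0.1931 + 0.0001 = 0.1931.
Type II error: β = 1 − power = 1 − 0.1931 = 0.8069.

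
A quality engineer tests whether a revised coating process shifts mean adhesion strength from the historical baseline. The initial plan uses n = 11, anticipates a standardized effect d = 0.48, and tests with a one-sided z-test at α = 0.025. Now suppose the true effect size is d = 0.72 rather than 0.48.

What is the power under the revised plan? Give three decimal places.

With d = 0.72: δ = d·√n = 0.72 × √11 = 2.3880. Critical value z_{0.025} = 1.960.
Revised power = Φ(δ − 1.960) = Φ(0.428) = 0.6657.

Power ≈ 0.666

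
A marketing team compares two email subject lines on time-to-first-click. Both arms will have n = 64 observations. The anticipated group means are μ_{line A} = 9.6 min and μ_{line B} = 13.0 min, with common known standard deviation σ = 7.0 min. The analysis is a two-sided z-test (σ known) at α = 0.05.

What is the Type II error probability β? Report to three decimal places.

Standardized effect: d = |μ_{line A} − μ_{line B}| / σ = |9.6 − 13.0| / 7.0 = 0.4857
Noncentrality parameter: δ = d·√(n/2) = 0.4857 × √(64/2) = 2.7476
Critical value for a two-sided test at α = 0.05: z_{α/2} = 1.960.
Power = Φ(δ − 1.960) + Φ(−δ − 1.960) = Φ(0.788) + Φ(-4.708) = 0.7845 + 0.0000 = 0.7846.
Type II error: β = 1 − power = 1 − 0.7846 = 0.2154.

β ≈ 0.215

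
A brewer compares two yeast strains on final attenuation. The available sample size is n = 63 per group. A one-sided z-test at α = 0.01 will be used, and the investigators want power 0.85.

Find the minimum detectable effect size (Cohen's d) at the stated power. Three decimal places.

Required noncentrality: δ = z_{0.01} + z_{0.15} = 2.326 + 1.036 = 3.363.
δ = d·√(n/2) ⇒ d = δ/√(n/2) = 3.363/√(63/2) = 0.5992.

d ≈ 0.599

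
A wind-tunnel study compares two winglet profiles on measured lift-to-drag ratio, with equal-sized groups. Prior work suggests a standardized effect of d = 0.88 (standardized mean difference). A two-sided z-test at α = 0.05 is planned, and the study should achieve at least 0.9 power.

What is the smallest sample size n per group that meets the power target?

n = 28 per group

Set Φ(δ − 1.960) = 0.9; then δ − 1.960 = Φ⁻¹(0.9) = 1.282, giving δ = 3.242.
(For δ > 0 the lower-tail rejection region contributes negligibly to power, so the one-term inversion is standard.)
δ = d·√(n/2) ⇒ n = 2(δ/d)² = 2 × (3.242 / 0.88)² = 27.14.
Round up to the next whole unit.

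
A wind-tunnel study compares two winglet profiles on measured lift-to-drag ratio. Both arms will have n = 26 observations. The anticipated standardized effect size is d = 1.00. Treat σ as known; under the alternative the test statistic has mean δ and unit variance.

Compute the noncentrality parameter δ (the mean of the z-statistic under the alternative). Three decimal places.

δ ≈ 3.606

δ = d·√(n/2) = 1.00 × √(26/2) = 3.6056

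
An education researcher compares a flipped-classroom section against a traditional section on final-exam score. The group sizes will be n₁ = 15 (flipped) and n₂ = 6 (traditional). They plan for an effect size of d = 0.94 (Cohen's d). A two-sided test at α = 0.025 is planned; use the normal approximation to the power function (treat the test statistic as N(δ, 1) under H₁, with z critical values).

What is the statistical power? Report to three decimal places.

Power ≈ 0.384

Noncentrality parameter: δ = d / √(1/n₁ + 1/n₂) = 0.94 / √(1/15 + 1/6) = 1.9460
Two-sided α = 0.025 → critical value z_{0.0125} = 2.241.
Power = Φ(δ − 2.241) + Φ(−δ − 2.241) = Φ(-0.295) + Φ(-4.187) = 0.3838 + 0.0000 = 0.3839.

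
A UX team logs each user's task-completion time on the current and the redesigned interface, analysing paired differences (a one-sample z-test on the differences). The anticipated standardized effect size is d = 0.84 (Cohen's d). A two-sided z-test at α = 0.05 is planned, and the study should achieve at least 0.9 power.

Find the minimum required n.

Set Φ(δ − 1.960) = 0.9; then δ − 1.960 = Φ⁻¹(0.9) = 1.282, giving δ = 3.242.
(The Φ(−δ − z_{α/2}) term is vanishingly small for δ > 0 and is dropped in the standard sample-size formula.)
δ = d·√n ⇒ n = (δ/d)² = (3.242 / 0.84)² = 14.89.
Round up to the next whole unit.

n = 15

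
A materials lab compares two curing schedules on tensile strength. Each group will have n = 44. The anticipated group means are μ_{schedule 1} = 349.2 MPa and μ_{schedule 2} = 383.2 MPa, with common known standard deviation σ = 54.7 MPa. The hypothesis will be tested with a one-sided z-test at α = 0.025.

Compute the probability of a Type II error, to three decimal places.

β ≈ 0.170

Standardized effect: d = |μ_{schedule 1} − μ_{schedule 2}| / σ = |349.2 − 383.2| / 54.7 = 0.6216
Noncentrality parameter: δ = d·√(n/2) = 0.6216 × √(44/2) = 2.9154
Critical value for a one-sided test at α = 0.025: z_α = 1.960.
Power = P(Z > 1.960 − δ) = Φ(0.955) = 0.8303.
Type II error: β = 1 − power = 1 − 0.8303 = 0.1697.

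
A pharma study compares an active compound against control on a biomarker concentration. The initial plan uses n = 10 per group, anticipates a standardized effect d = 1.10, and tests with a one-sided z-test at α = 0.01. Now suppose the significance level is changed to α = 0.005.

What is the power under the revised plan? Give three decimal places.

Power ≈ 0.454

δ = d·√(n/2) = 1.10 × √(10/2) = 2.4597 (unchanged). New critical value: z_{0.005} = 2.576.
Revised power = P(Z > 2.576 − δ) = Φ(-0.116) = 0.4538.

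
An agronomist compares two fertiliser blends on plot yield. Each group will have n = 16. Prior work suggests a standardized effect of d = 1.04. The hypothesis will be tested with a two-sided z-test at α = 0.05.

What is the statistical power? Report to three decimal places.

Power ≈ 0.837

Noncentrality parameter: δ = d·√(n/2) = 1.04 × √(16/2) = 2.9416
Two-sided α = 0.05 → critical value z_{0.025} = 1.960.
Power = Φ(δ − 1.960) + Φ(−δ − 1.960) = Φ(0.982) + Φ(-4.902) = 0.8369 + 0.0000 = 0.8369.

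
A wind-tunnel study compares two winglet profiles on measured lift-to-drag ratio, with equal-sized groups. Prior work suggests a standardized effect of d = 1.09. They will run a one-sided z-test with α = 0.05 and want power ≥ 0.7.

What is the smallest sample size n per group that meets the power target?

n = 8 per group

Set Φ(δ − 1.645) = 0.7; then δ − 1.645 = Φ⁻¹(0.7) = 0.524, giving δ = 2.169.
δ = d·√(n/2) ⇒ n = 2(δ/d)² = 2 × (2.169 / 1.09)² = 7.92.
Rounding up, n = 8 per group.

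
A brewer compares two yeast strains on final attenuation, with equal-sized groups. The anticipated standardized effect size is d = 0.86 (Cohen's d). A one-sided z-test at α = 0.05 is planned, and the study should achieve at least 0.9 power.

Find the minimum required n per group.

n = 24 per group

Set Φ(δ − 1.645) = 0.9; then δ − 1.645 = Φ⁻¹(0.9) = 1.282, giving δ = 2.926.
δ = d·√(n/2) ⇒ n = 2(δ/d)² = 2 × (2.926 / 0.86)² = 23.16.
Rounding up, n = 24 per group.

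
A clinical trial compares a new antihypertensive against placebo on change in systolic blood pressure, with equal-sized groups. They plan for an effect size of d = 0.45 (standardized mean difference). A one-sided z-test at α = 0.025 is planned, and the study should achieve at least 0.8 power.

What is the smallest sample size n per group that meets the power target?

n = 78 per group

Set Φ(δ − 1.960) = 0.8; then δ − 1.960 = Φ⁻¹(0.8) = 0.842, giving δ = 2.802.
δ = d·√(n/2) ⇒ n = 2(δ/d)² = 2 × (2.802 / 0.45)² = 77.52.
Round up to the next whole unit.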